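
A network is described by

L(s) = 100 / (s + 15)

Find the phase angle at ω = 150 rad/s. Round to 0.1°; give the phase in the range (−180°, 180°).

-84.3°

Substitute s = j150:
Numerator: 100 = 100 + j0
Denominator: (j150) + 15 = 15 + j150
|N| = √(100² + 0²) ≈ 100, ∠N ≈ 0.00°
|D| = √(15² + 150²) ≈ 150.75, ∠D ≈ 84.29°
∠L = 0.00° − 84.29° = -84.29°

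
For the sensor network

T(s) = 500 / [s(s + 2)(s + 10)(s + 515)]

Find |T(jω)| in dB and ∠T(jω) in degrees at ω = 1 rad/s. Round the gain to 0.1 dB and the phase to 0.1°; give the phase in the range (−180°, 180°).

At s = jω = j1:
pole (s+2): 2 + j1 → |·| = √(2²+1²) = √5 ≈ 2.2361, ∠ = arctan(1/2) ≈ 26.57°
pole (s+10): 10 + j1 → |·| = √(10²+1²) = √101 ≈ 10.05, ∠ = arctan(1/10) ≈ 5.71°
pole (s+515): 515 + j1 → |·| = √(515²+1²) = √265226 ≈ 515, ∠ = arctan(1/515) ≈ 0.11°
pole at origin: |s| = 1, ∠ = 90.00° (in denominator)
|T| = 500 / 11573 ≈ 0.043204
Gain = 20 log₁₀(0.043204) ≈ -27.29 dB
∠T = 0.00° − 122.39° = -122.39°

-27.3 dB, -122.4°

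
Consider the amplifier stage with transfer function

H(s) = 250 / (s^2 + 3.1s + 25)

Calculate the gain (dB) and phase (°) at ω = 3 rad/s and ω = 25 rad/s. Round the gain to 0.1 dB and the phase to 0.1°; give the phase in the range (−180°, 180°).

At s = jω = j3:
quadratic: (j3)² + 3.1·j3 + 25 = 16 + j9.3 → |·| ≈ 18.506, ∠ ≈ 30.17°
|H| = 250 / 18.506 ≈ 13.509
Gain = 20 log₁₀(13.509) ≈ 22.61 dB
∠H = 0.00° − 30.17° = -30.17°

At s = jω = j25:
quadratic: (j25)² + 3.1·j25 + 25 = -600 + j77.5 → |·| ≈ 604.98, ∠ ≈ 172.64°
|H| = 250 / 604.98 ≈ 0.41324
Gain = 20 log₁₀(0.41324) ≈ -7.68 dB
∠H = 0.00° − 172.64° = -172.64°

ω = 3: 22.6 dB, -30.2°; ω = 25: -7.7 dB, -172.6°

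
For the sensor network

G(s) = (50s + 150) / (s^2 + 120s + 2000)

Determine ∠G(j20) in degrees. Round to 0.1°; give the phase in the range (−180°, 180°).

25.2°

Substitute s = j20:
Numerator: 50(j20) + 150 = 150 + j1000
Denominator: (j20)^2 + 120(j20) + 2000 = 1600 + j2400
|N| = √(150² + 1000²) ≈ 1011.2, ∠N ≈ 81.47°
|D| = √(1600² + 2400²) ≈ 2884.4, ∠D ≈ 56.31°
∠G = 81.47° − 56.31° = 25.16°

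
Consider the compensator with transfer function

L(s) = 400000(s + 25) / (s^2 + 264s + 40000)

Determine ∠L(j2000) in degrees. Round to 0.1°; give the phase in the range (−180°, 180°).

At s = jω = j2000:
zero (s+25): 25 + j2000 → |·| = √(25²+2000²) = √4000625 ≈ 2000.2, ∠ = arctan(2000/25) ≈ 89.28°
quadratic: (j2000)² + 264·j2000 + 40000 = -3960000 + j528000 → |·| ≈ 3.995e+06, ∠ ≈ 172.41°
∠L = 89.28° − 172.41° = -83.13°

-83.1°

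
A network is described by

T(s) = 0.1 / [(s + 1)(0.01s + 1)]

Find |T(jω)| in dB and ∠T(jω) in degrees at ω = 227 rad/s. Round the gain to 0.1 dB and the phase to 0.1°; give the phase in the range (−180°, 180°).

-75.0 dB, -156.0°

At ω = 227 rad/s:
pole (1 + j227·1) = 1 + j227 → |·| ≈ 227, ∠ ≈ 89.75°
pole (1 + j227·0.01) = 1 + j2.27 → |·| ≈ 2.4805, ∠ ≈ 66.23°
|T| = 0.1 · 1 / (227 · 2.4805) ≈ 0.0001776
Gain = 20 log₁₀(0.0001776) ≈ -75.01 dB
∠T = (0°) − (89.75° + 66.23°) = -155.98°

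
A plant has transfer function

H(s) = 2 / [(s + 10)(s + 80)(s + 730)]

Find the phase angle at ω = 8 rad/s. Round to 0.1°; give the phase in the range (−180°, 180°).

-45.0°

At s = jω = j8:
pole (s+10): 10 + j8 → |·| = √(10²+8²) = √164 ≈ 12.806, ∠ = arctan(8/10) ≈ 38.66°
pole (s+80): 80 + j8 → |·| = √(80²+8²) = √6464 ≈ 80.399, ∠ = arctan(8/80) ≈ 5.71°
pole (s+730): 730 + j8 → |·| = √(730²+8²) = √532964 ≈ 730.04, ∠ = arctan(8/730) ≈ 0.63°
∠H = 0.00° − 45.00° = -45.00°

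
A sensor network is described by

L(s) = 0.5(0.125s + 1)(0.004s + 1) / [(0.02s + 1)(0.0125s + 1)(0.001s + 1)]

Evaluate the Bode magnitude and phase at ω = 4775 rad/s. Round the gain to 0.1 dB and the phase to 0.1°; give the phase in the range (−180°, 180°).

-13.8 dB, -79.7°

At ω = 4775 rad/s:
zero (1 + j4775·0.125) = 1 + j596.875 → |·| ≈ 596.88, ∠ ≈ 89.90°
zero (1 + j4775·0.004) = 1 + j19.1 → |·| ≈ 19.126, ∠ ≈ 87.00°
pole (1 + j4775·0.02) = 1 + j95.5 → |·| ≈ 95.505, ∠ ≈ 89.40°
pole (1 + j4775·0.0125) = 1 + j59.6875 → |·| ≈ 59.696, ∠ ≈ 89.04°
pole (1 + j4775·0.001) = 1 + j4.775 → |·| ≈ 4.8786, ∠ ≈ 78.17°
|L| = 0.5 · 596.88 · 19.126 / (95.505 · 59.696 · 4.8786) ≈ 0.20522
Gain = 20 log₁₀(0.20522) ≈ -13.76 dB
∠L = (89.90° + 87.00°) − (89.40° + 89.04° + 78.17°) = -79.71°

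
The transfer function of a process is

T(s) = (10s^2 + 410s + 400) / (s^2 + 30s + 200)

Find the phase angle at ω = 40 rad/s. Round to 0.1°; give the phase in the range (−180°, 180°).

-5.8°

Substitute s = j40:
Numerator: 10(j40)^2 + 410(j40) + 400 = -15600 + j16400
Denominator: (j40)^2 + 30(j40) + 200 = -1400 + j1200
|N| = √(15600² + 16400²) ≈ 22634, ∠N ≈ 133.57°
|D| = √(1400² + 1200²) ≈ 1843.9, ∠D ≈ 139.40°
∠T = 133.57° − 139.40° = -5.83°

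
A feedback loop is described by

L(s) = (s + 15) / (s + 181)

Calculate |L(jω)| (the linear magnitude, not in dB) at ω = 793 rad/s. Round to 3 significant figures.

Substitute s = j793:
Numerator: (j793) + 15 = 15 + j793
Denominator: (j793) + 181 = 181 + j793
|N| = √(15² + 793²) ≈ 793.14, ∠N ≈ 88.92°
|D| = √(181² + 793²) ≈ 813.39, ∠D ≈ 77.14°
|L| = 793.14 / 813.39 ≈ 0.9751

0.975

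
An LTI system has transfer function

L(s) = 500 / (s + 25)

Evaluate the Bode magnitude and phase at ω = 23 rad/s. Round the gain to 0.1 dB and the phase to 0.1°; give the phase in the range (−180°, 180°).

Substitute s = j23:
Numerator: 500 = 500 + j0
Denominator: (j23) + 25 = 25 + j23
|N| = √(500² + 0²) ≈ 500, ∠N ≈ 0.00°
|D| = √(25² + 23²) ≈ 33.971, ∠D ≈ 42.61°
|L| = 500 / 33.971 ≈ 14.718
Gain = 20 log₁₀(14.718) ≈ 23.36 dB
∠L = 0.00° − 42.61° = -42.61°

23.4 dB, -42.6°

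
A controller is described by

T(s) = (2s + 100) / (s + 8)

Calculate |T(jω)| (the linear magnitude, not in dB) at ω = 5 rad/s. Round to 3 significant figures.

10.7

Substitute s = j5:
Numerator: 2(j5) + 100 = 100 + j10
Denominator: (j5) + 8 = 8 + j5
|N| = √(100² + 10²) ≈ 100.5, ∠N ≈ 5.71°
|D| = √(8² + 5²) ≈ 9.434, ∠D ≈ 32.01°
|T| = 100.5 / 9.434 ≈ 10.653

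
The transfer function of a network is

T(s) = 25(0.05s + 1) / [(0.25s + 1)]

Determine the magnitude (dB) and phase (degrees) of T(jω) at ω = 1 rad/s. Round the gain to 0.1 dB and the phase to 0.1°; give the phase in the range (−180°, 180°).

27.7 dB, -11.2°

At ω = 1 rad/s:
zero (1 + j1·0.05) = 1 + j0.05 → |·| ≈ 1.0012, ∠ ≈ 2.86°
pole (1 + j1·0.25) = 1 + j0.25 → |·| ≈ 1.0308, ∠ ≈ 14.04°
|T| = 25 · 1.0012 / (1.0308) ≈ 24.282
Gain = 20 log₁₀(24.282) ≈ 27.71 dB
∠T = (2.86°) − (14.04°) = -11.18°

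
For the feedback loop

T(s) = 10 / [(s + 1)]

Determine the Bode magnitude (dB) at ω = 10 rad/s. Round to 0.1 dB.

At ω = 10 rad/s:
pole (1 + j10·1) = 1 + j10 → |·| ≈ 10.05, ∠ ≈ 84.29°
|T| = 10 · 1 / (10.05) ≈ 0.99502
Gain = 20 log₁₀(0.99502) ≈ -0.04 dB

-0.0 dB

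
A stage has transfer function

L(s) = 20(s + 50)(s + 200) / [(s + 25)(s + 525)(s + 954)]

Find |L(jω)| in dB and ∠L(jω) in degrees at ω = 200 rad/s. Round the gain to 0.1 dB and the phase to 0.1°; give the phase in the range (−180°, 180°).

-39.5 dB, 5.4°

At s = jω = j200:
zero (s+50): 50 + j200 → |·| = √(50²+200²) = √42500 ≈ 206.16, ∠ = arctan(200/50) ≈ 75.96°
zero (s+200): 200 + j200 → |·| = √(200²+200²) = √80000 ≈ 282.84, ∠ = arctan(200/200) ≈ 45.00°
pole (s+25): 25 + j200 → |·| = √(25²+200²) = √40625 ≈ 201.56, ∠ = arctan(200/25) ≈ 82.87°
pole (s+525): 525 + j200 → |·| = √(525²+200²) = √315625 ≈ 561.81, ∠ = arctan(200/525) ≈ 20.85°
pole (s+954): 954 + j200 → |·| = √(954²+200²) = √950116 ≈ 974.74, ∠ = arctan(200/954) ≈ 11.84°
|L| = 20 · 58310 / 1.1038e+08 ≈ 0.010565
Gain = 20 log₁₀(0.010565) ≈ -39.52 dB
∠L = 120.96° − 115.56° = 5.40°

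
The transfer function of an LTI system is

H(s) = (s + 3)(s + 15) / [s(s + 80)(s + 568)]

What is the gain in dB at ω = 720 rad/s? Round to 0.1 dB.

At s = jω = j720:
zero (s+3): 3 + j720 → |·| = √(3²+720²) = √518409 ≈ 720.01, ∠ = arctan(720/3) ≈ 89.76°
zero (s+15): 15 + j720 → |·| = √(15²+720²) = √518625 ≈ 720.16, ∠ = arctan(720/15) ≈ 88.81°
pole (s+80): 80 + j720 → |·| = √(80²+720²) = √524800 ≈ 724.43, ∠ = arctan(720/80) ≈ 83.66°
pole (s+568): 568 + j720 → |·| = √(568²+720²) = √841024 ≈ 917.07, ∠ = arctan(720/568) ≈ 51.73°
pole at origin: |s| = 720, ∠ = 90.00° (in denominator)
|H| = 1 · 5.1852e+05 / 4.7833e+08 ≈ 0.001084
Gain = 20 log₁₀(0.001084) ≈ -59.30 dB

-59.3 dB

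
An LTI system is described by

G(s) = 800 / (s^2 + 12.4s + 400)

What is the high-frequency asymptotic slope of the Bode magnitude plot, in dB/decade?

Each pole contributes −20 dB/decade at high frequency; each zero contributes +20 dB/decade.
Net: 0 zero(s) − 2 pole(s) → -40 dB/decade.

-40 dB/decade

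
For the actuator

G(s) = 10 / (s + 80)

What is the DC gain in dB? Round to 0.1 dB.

G(0) = 10 / (80) = 0.125
20 log₁₀(0.125) ≈ -18.06 dB

-18.1 dB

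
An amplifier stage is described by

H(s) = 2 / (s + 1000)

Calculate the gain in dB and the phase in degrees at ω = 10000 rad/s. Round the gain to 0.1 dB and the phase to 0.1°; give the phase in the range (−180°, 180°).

-74.0 dB, -84.3°

At s = jω = j10000:
pole (s+1000): 1000 + j10000 → |·| = √(1000²+10000²) = √101000000 ≈ 10050, ∠ = arctan(10000/1000) ≈ 84.29°
|H| = 2 / 10050 ≈ 0.000199
Gain = 20 log₁₀(0.000199) ≈ -74.02 dB
∠H = 0.00° − 84.29° = -84.29°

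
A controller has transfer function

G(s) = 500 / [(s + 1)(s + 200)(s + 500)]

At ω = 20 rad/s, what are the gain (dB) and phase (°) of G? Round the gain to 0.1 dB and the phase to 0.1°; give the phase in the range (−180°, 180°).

At s = jω = j20:
pole (s+1): 1 + j20 → |·| = √(1²+20²) = √401 ≈ 20.025, ∠ = arctan(20/1) ≈ 87.14°
pole (s+200): 200 + j20 → |·| = √(200²+20²) = √40400 ≈ 201, ∠ = arctan(20/200) ≈ 5.71°
pole (s+500): 500 + j20 → |·| = √(500²+20²) = √250400 ≈ 500.4, ∠ = arctan(20/500) ≈ 2.29°
|G| = 500 / 2.0141e+06 ≈ 0.00024825
Gain = 20 log₁₀(0.00024825) ≈ -72.10 dB
∠G = 0.00° − 95.14° = -95.14°

-72.1 dB, -95.1°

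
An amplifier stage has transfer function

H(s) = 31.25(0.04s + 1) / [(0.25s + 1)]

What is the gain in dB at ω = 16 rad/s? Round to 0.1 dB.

At ω = 16 rad/s:
zero (1 + j16·0.04) = 1 + j0.64 → |·| ≈ 1.1873, ∠ ≈ 32.62°
pole (1 + j16·0.25) = 1 + j4 → |·| ≈ 4.1231, ∠ ≈ 75.96°
|H| = 31.25 · 1.1873 / (4.1231) ≈ 8.9988
Gain = 20 log₁₀(8.9988) ≈ 19.08 dB

19.1 dB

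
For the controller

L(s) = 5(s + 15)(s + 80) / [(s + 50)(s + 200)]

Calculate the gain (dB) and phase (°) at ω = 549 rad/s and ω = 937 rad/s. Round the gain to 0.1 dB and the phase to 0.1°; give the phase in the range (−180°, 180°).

At s = jω = j549:
zero (s+15): 15 + j549 → |·| = √(15²+549²) = √301626 ≈ 549.2, ∠ = arctan(549/15) ≈ 88.43°
zero (s+80): 80 + j549 → |·| = √(80²+549²) = √307801 ≈ 554.8, ∠ = arctan(549/80) ≈ 81.71°
pole (s+50): 50 + j549 → |·| = √(50²+549²) = √303901 ≈ 551.27, ∠ = arctan(549/50) ≈ 84.80°
pole (s+200): 200 + j549 → |·| = √(200²+549²) = √341401 ≈ 584.3, ∠ = arctan(549/200) ≈ 69.98°
|L| = 5 · 3.047e+05 / 3.2211e+05 ≈ 4.7298
Gain = 20 log₁₀(4.7298) ≈ 13.50 dB
∠L = 170.14° − 154.78° = 15.36°

At s = jω = j937:
zero (s+15): 15 + j937 → |·| = √(15²+937²) = √878194 ≈ 937.12, ∠ = arctan(937/15) ≈ 89.08°
zero (s+80): 80 + j937 → |·| = √(80²+937²) = √884369 ≈ 940.41, ∠ = arctan(937/80) ≈ 85.12°
pole (s+50): 50 + j937 → |·| = √(50²+937²) = √880469 ≈ 938.33, ∠ = arctan(937/50) ≈ 86.95°
pole (s+200): 200 + j937 → |·| = √(200²+937²) = √917969 ≈ 958.11, ∠ = arctan(937/200) ≈ 77.95°
|L| = 5 · 8.8128e+05 / 8.9902e+05 ≈ 4.9013
Gain = 20 log₁₀(4.9013) ≈ 13.81 dB
∠L = 174.20° − 164.90° = 9.30°

ω = 549: 13.5 dB, 15.4°; ω = 937: 13.8 dB, 9.3°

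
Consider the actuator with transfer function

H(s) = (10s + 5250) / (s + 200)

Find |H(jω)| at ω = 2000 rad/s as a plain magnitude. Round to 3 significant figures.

Substitute s = j2000:
Numerator: 10(j2000) + 5250 = 5250 + j20000
Denominator: (j2000) + 200 = 200 + j2000
|N| = √(5250² + 20000²) ≈ 20678, ∠N ≈ 75.29°
|D| = √(200² + 2000²) ≈ 2010, ∠D ≈ 84.29°
|H| = 20678 / 2010 ≈ 10.288

10.3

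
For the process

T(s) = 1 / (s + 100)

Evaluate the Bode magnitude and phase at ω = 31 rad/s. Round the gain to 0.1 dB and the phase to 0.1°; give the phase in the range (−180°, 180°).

Substitute s = j31:
Numerator: 1 = 1 + j0
Denominator: (j31) + 100 = 100 + j31
|N| = √(1² + 0²) ≈ 1, ∠N ≈ 0.00°
|D| = √(100² + 31²) ≈ 104.69, ∠D ≈ 17.22°
|T| = 1 / 104.69 ≈ 0.009552
Gain = 20 log₁₀(0.009552) ≈ -40.40 dB
∠T = 0.00° − 17.22° = -17.22°

-40.4 dB, -17.2°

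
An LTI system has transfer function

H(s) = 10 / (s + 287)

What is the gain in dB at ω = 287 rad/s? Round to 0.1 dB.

At s = jω = j287:
pole (s+287): 287 + j287 → |·| = √(287²+287²) = √164738 ≈ 405.88, ∠ = arctan(287/287) ≈ 45.00°
|H| = 10 / 405.88 ≈ 0.024638
Gain = 20 log₁₀(0.024638) ≈ -32.17 dB

-32.2 dB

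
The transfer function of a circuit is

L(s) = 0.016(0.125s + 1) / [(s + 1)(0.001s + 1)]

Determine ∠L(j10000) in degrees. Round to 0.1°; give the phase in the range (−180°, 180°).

-84.3°

At ω = 10000 rad/s:
zero (1 + j10000·0.125) = 1 + j1250 → |·| ≈ 1250, ∠ ≈ 89.95°
pole (1 + j10000·1) = 1 + j10000 → |·| ≈ 10000, ∠ ≈ 89.99°
pole (1 + j10000·0.001) = 1 + j10 → |·| ≈ 10.05, ∠ ≈ 84.29°
∠L = (89.95°) − (89.99° + 84.29°) = -84.33°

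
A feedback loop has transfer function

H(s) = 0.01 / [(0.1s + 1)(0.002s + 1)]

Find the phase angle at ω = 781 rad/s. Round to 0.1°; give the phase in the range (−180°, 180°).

-146.6°

At ω = 781 rad/s:
pole (1 + j781·0.1) = 1 + j78.1 → |·| ≈ 78.106, ∠ ≈ 89.27°
pole (1 + j781·0.002) = 1 + j1.562 → |·| ≈ 1.8547, ∠ ≈ 57.37°
∠H = (0°) − (89.27° + 57.37°) = -146.64°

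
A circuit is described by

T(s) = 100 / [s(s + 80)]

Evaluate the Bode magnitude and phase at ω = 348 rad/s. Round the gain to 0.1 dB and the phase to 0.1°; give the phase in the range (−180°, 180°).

At s = jω = j348:
pole (s+80): 80 + j348 → |·| = √(80²+348²) = √127504 ≈ 357.08, ∠ = arctan(348/80) ≈ 77.05°
pole at origin: |s| = 348, ∠ = 90.00° (in denominator)
|T| = 100 / 1.2426e+05 ≈ 0.00080476
Gain = 20 log₁₀(0.00080476) ≈ -61.89 dB
∠T = 0.00° − 167.05° = -167.05°

-61.9 dB, -167.1°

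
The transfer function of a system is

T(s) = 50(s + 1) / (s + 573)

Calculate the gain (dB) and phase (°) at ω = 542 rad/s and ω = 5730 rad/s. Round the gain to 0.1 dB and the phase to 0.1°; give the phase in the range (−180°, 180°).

At s = jω = j542:
zero (s+1): 1 + j542 → |·| = √(1²+542²) = √293765 ≈ 542, ∠ = arctan(542/1) ≈ 89.89°
pole (s+573): 573 + j542 → |·| = √(573²+542²) = √622093 ≈ 788.73, ∠ = arctan(542/573) ≈ 43.41°
|T| = 50 · 542 / 788.73 ≈ 34.359
Gain = 20 log₁₀(34.359) ≈ 30.72 dB
∠T = 89.89° − 43.41° = 46.48°

At s = jω = j5730:
zero (s+1): 1 + j5730 → |·| = √(1²+5730²) = √32832901 ≈ 5730, ∠ = arctan(5730/1) ≈ 89.99°
pole (s+573): 573 + j5730 → |·| = √(573²+5730²) = √33161229 ≈ 5758.6, ∠ = arctan(5730/573) ≈ 84.29°
|T| = 50 · 5730 / 5758.6 ≈ 49.752
Gain = 20 log₁₀(49.752) ≈ 33.94 dB
∠T = 89.99° − 84.29° = 5.70°

ω = 542: 30.7 dB, 46.5°; ω = 5730: 33.9 dB, 5.7°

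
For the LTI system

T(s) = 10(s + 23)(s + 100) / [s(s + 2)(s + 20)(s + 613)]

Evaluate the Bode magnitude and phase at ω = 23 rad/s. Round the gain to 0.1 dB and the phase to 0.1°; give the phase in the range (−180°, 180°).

-49.5 dB, -168.2°

At s = jω = j23:
zero (s+23): 23 + j23 → |·| = √(23²+23²) = √1058 ≈ 32.527, ∠ = arctan(23/23) ≈ 45.00°
zero (s+100): 100 + j23 → |·| = √(100²+23²) = √10529 ≈ 102.61, ∠ = arctan(23/100) ≈ 12.95°
pole (s+2): 2 + j23 → |·| = √(2²+23²) = √533 ≈ 23.087, ∠ = arctan(23/2) ≈ 85.03°
pole (s+20): 20 + j23 → |·| = √(20²+23²) = √929 ≈ 30.48, ∠ = arctan(23/20) ≈ 48.99°
pole (s+613): 613 + j23 → |·| = √(613²+23²) = √376298 ≈ 613.43, ∠ = arctan(23/613) ≈ 2.15°
pole at origin: |s| = 23, ∠ = 90.00° (in denominator)
|T| = 10 · 3337.6 / 9.9283e+06 ≈ 0.0033617
Gain = 20 log₁₀(0.0033617) ≈ -49.47 dB
∠T = 57.95° − 226.17° = -168.22°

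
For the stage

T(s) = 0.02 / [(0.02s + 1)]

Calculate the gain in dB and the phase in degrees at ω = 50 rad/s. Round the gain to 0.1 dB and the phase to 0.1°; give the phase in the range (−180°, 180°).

-37.0 dB, -45.0°

At ω = 50 rad/s:
pole (1 + j50·0.02) = 1 + j1 → |·| ≈ 1.4142, ∠ ≈ 45.00°
|T| = 0.02 · 1 / (1.4142) ≈ 0.014142
Gain = 20 log₁₀(0.014142) ≈ -36.99 dB
∠T = (0°) − (45.00°) = -45.00°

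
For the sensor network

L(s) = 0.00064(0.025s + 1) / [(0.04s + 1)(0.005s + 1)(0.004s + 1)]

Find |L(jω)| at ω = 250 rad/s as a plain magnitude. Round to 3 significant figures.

0.000178

At ω = 250 rad/s:
zero (1 + j250·0.025) = 1 + j6.25 → |·| ≈ 6.3295, ∠ ≈ 80.91°
pole (1 + j250·0.04) = 1 + j10 → |·| ≈ 10.05, ∠ ≈ 84.29°
pole (1 + j250·0.005) = 1 + j1.25 → |·| ≈ 1.6008, ∠ ≈ 51.34°
pole (1 + j250·0.004) = 1 + j1 → |·| ≈ 1.4142, ∠ ≈ 45.00°
|L| = 0.00064 · 6.3295 / (10.05 · 1.6008 · 1.4142) ≈ 0.00017805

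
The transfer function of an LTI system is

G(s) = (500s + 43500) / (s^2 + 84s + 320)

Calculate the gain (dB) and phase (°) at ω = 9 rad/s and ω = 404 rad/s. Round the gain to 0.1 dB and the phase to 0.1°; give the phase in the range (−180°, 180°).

Substitute s = j9:
Numerator: 500(j9) + 43500 = 43500 + j4500
Denominator: (j9)^2 + 84(j9) + 320 = 239 + j756
|N| = √(43500² + 4500²) ≈ 43732, ∠N ≈ 5.91°
|D| = √(239² + 756²) ≈ 792.88, ∠D ≈ 72.46°
|G| = 43732 / 792.88 ≈ 55.156
Gain = 20 log₁₀(55.156) ≈ 34.83 dB
∠G = 5.91° − 72.46° = -66.55°

Substitute s = j404:
Numerator: 500(j404) + 43500 = 43500 + j202000
Denominator: (j404)^2 + 84(j404) + 320 = -162896 + j33936
|N| = √(43500² + 202000²) ≈ 2.0663e+05, ∠N ≈ 77.85°
|D| = √(162896² + 33936²) ≈ 1.6639e+05, ∠D ≈ 168.23°
|G| = 2.0663e+05 / 1.6639e+05 ≈ 1.2418
Gain = 20 log₁₀(1.2418) ≈ 1.88 dB
∠G = 77.85° − 168.23° = -90.38°

ω = 9: 34.8 dB, -66.6°; ω = 404: 1.9 dB, -90.4°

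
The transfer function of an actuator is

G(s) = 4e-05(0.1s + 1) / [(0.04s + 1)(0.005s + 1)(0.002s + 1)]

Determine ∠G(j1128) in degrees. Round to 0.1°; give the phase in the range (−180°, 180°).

-145.3°

At ω = 1128 rad/s:
zero (1 + j1128·0.1) = 1 + j112.8 → |·| ≈ 112.8, ∠ ≈ 89.49°
pole (1 + j1128·0.04) = 1 + j45.12 → |·| ≈ 45.131, ∠ ≈ 88.73°
pole (1 + j1128·0.005) = 1 + j5.64 → |·| ≈ 5.728, ∠ ≈ 79.95°
pole (1 + j1128·0.002) = 1 + j2.256 → |·| ≈ 2.4677, ∠ ≈ 66.09°
∠G = (89.49°) − (88.73° + 79.95° + 66.09°) = -145.28°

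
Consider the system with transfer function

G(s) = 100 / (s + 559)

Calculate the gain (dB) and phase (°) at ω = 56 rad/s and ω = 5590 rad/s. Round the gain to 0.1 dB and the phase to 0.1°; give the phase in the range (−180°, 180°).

ω = 56: -15.0 dB, -5.7°; ω = 5590: -35.0 dB, -84.3°

Substitute s = j56:
Numerator: 100 = 100 + j0
Denominator: (j56) + 559 = 559 + j56
|N| = √(100² + 0²) ≈ 100, ∠N ≈ 0.00°
|D| = √(559² + 56²) ≈ 561.8, ∠D ≈ 5.72°
|G| = 100 / 561.8 ≈ 0.178
Gain = 20 log₁₀(0.178) ≈ -14.99 dB
∠G = 0.00° − 5.72° = -5.72°

Substitute s = j5590:
Numerator: 100 = 100 + j0
Denominator: (j5590) + 559 = 559 + j5590
|N| = √(100² + 0²) ≈ 100, ∠N ≈ 0.00°
|D| = √(559² + 5590²) ≈ 5617.9, ∠D ≈ 84.29°
|G| = 100 / 5617.9 ≈ 0.0178
Gain = 20 log₁₀(0.0178) ≈ -34.99 dB
∠G = 0.00° − 84.29° = -84.29°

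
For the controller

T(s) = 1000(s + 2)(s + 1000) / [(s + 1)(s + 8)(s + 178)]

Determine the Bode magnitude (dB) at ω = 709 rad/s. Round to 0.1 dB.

7.5 dB

At s = jω = j709:
zero (s+2): 2 + j709 → |·| = √(2²+709²) = √502685 ≈ 709, ∠ = arctan(709/2) ≈ 89.84°
zero (s+1000): 1000 + j709 → |·| = √(1000²+709²) = √1502681 ≈ 1225.8, ∠ = arctan(709/1000) ≈ 35.34°
pole (s+1): 1 + j709 → |·| = √(1²+709²) = √502682 ≈ 709, ∠ = arctan(709/1) ≈ 89.92°
pole (s+8): 8 + j709 → |·| = √(8²+709²) = √502745 ≈ 709.05, ∠ = arctan(709/8) ≈ 89.35°
pole (s+178): 178 + j709 → |·| = √(178²+709²) = √534365 ≈ 731, ∠ = arctan(709/178) ≈ 75.91°
|T| = 1000 · 8.6909e+05 / 3.6749e+08 ≈ 2.3649
Gain = 20 log₁₀(2.3649) ≈ 7.48 dB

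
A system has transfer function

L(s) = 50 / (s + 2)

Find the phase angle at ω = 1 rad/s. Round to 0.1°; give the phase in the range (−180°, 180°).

-26.6°

At s = jω = j1:
pole (s+2): 2 + j1 → |·| = √(2²+1²) = √5 ≈ 2.2361, ∠ = arctan(1/2) ≈ 26.57°
∠L = 0.00° − 26.57° = -26.57°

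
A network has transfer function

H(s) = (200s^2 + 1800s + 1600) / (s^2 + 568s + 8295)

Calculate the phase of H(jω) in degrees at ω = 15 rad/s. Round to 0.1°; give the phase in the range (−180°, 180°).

Substitute s = j15:
Numerator: 200(j15)^2 + 1800(j15) + 1600 = -43400 + j27000
Denominator: (j15)^2 + 568(j15) + 8295 = 8070 + j8520
|N| = √(43400² + 27000²) ≈ 51113, ∠N ≈ 148.11°
|D| = √(8070² + 8520²) ≈ 11735, ∠D ≈ 46.55°
∠H = 148.11° − 46.55° = 101.56°

101.6°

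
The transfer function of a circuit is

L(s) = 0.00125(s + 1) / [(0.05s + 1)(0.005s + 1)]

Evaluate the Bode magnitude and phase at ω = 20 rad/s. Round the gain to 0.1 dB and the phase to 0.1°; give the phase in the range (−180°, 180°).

At ω = 20 rad/s:
zero (1 + j20·1) = 1 + j20 → |·| ≈ 20.025, ∠ ≈ 87.14°
pole (1 + j20·0.05) = 1 + j1 → |·| ≈ 1.4142, ∠ ≈ 45.00°
pole (1 + j20·0.005) = 1 + j0.1 → |·| ≈ 1.005, ∠ ≈ 5.71°
|L| = 0.00125 · 20.025 / (1.4142 · 1.005) ≈ 0.017612
Gain = 20 log₁₀(0.017612) ≈ -35.08 dB
∠L = (87.14°) − (45.00° + 5.71°) = 36.43°

-35.1 dB, 36.4°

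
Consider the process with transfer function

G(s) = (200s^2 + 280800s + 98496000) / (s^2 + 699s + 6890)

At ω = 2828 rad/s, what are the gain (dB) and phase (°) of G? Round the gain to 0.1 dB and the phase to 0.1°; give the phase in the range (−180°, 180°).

Substitute s = j2828:
Numerator: 200(j2828)^2 + 280800(j2828) + 98496000 = -1501020800 + j794102400
Denominator: (j2828)^2 + 699(j2828) + 6890 = -7990694 + j1976772
|N| = √(1501020800² + 794102400²) ≈ 1.6981e+09, ∠N ≈ 152.12°
|D| = √(7990694² + 1976772²) ≈ 8.2316e+06, ∠D ≈ 166.10°
|G| = 1.6981e+09 / 8.2316e+06 ≈ 206.29
Gain = 20 log₁₀(206.29) ≈ 46.29 dB
∠G = 152.12° − 166.10° = -13.98°

46.3 dB, -14.0°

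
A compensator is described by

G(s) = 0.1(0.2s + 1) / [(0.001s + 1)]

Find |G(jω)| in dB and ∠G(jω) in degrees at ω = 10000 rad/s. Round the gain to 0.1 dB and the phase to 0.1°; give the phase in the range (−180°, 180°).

At ω = 10000 rad/s:
zero (1 + j10000·0.2) = 1 + j2000 → |·| ≈ 2000, ∠ ≈ 89.97°
pole (1 + j10000·0.001) = 1 + j10 → |·| ≈ 10.05, ∠ ≈ 84.29°
|G| = 0.1 · 2000 / (10.05) ≈ 19.9
Gain = 20 log₁₀(19.9) ≈ 25.98 dB
∠G = (89.97°) − (84.29°) = 5.68°

26.0 dB, 5.7°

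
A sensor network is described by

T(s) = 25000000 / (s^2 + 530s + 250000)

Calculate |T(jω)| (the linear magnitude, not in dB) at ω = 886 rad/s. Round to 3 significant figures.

At s = jω = j886:
quadratic: (j886)² + 530·j886 + 250000 = -534996 + j469580 → |·| ≈ 7.1185e+05, ∠ ≈ 138.73°
|T| = 25000000 / 7.1185e+05 ≈ 35.12

35.1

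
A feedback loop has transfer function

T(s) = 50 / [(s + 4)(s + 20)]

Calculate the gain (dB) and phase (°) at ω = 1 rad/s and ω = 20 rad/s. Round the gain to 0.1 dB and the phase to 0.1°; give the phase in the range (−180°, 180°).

ω = 1: -4.4 dB, -16.9°; ω = 20: -21.2 dB, -123.7°

At s = jω = j1:
pole (s+4): 4 + j1 → |·| = √(4²+1²) = √17 ≈ 4.1231, ∠ = arctan(1/4) ≈ 14.04°
pole (s+20): 20 + j1 → |·| = √(20²+1²) = √401 ≈ 20.025, ∠ = arctan(1/20) ≈ 2.86°
|T| = 50 / 82.565 ≈ 0.60558
Gain = 20 log₁₀(0.60558) ≈ -4.36 dB
∠T = 0.00° − 16.90° = -16.90°

At s = jω = j20:
pole (s+4): 4 + j20 → |·| = √(4²+20²) = √416 ≈ 20.396, ∠ = arctan(20/4) ≈ 78.69°
pole (s+20): 20 + j20 → |·| = √(20²+20²) = √800 ≈ 28.284, ∠ = arctan(20/20) ≈ 45.00°
|T| = 50 / 576.88 ≈ 0.086673
Gain = 20 log₁₀(0.086673) ≈ -21.24 dB
∠T = 0.00° − 123.69° = -123.69°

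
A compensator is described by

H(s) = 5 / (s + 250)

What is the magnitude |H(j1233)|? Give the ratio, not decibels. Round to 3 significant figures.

Substitute s = j1233:
Numerator: 5 = 5 + j0
Denominator: (j1233) + 250 = 250 + j1233
|N| = √(5² + 0²) ≈ 5, ∠N ≈ 0.00°
|D| = √(250² + 1233²) ≈ 1258.1, ∠D ≈ 78.54°
|H| = 5 / 1258.1 ≈ 0.0039742

0.00397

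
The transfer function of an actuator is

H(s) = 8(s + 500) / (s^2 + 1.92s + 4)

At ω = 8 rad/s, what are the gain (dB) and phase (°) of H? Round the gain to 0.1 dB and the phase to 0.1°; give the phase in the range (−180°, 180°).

At s = jω = j8:
zero (s+500): 500 + j8 → |·| = √(500²+8²) = √250064 ≈ 500.06, ∠ = arctan(8/500) ≈ 0.92°
quadratic: (j8)² + 1.92·j8 + 4 = -60 + j15.36 → |·| ≈ 61.935, ∠ ≈ 165.64°
|H| = 8 · 500.06 / 61.935 ≈ 64.592
Gain = 20 log₁₀(64.592) ≈ 36.20 dB
∠H = 0.92° − 165.64° = -164.72°

36.2 dB, -164.7°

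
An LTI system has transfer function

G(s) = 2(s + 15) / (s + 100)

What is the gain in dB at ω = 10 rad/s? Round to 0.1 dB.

At s = jω = j10:
zero (s+15): 15 + j10 → |·| = √(15²+10²) = √325 ≈ 18.028, ∠ = arctan(10/15) ≈ 33.69°
pole (s+100): 100 + j10 → |·| = √(100²+10²) = √10100 ≈ 100.5, ∠ = arctan(10/100) ≈ 5.71°
|G| = 2 · 18.028 / 100.5 ≈ 0.35877
Gain = 20 log₁₀(0.35877) ≈ -8.90 dB

-8.9 dB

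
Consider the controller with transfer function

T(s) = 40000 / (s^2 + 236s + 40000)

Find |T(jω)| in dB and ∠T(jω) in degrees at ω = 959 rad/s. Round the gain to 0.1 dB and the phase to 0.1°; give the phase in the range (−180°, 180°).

At s = jω = j959:
quadratic: (j959)² + 236·j959 + 40000 = -879681 + j226324 → |·| ≈ 9.0833e+05, ∠ ≈ 165.57°
|T| = 40000 / 9.0833e+05 ≈ 0.044037
Gain = 20 log₁₀(0.044037) ≈ -27.12 dB
∠T = 0.00° − 165.57° = -165.57°

-27.1 dB, -165.6°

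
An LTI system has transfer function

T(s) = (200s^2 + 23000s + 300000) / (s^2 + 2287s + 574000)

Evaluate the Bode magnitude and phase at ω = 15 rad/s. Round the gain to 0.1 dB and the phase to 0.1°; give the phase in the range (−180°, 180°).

-2.5 dB, 50.1°

Substitute s = j15:
Numerator: 200(j15)^2 + 23000(j15) + 300000 = 255000 + j345000
Denominator: (j15)^2 + 2287(j15) + 574000 = 573775 + j34305
|N| = √(255000² + 345000²) ≈ 4.2901e+05, ∠N ≈ 53.53°
|D| = √(573775² + 34305²) ≈ 5.748e+05, ∠D ≈ 3.42°
|T| = 4.2901e+05 / 5.748e+05 ≈ 0.74636
Gain = 20 log₁₀(0.74636) ≈ -2.54 dB
∠T = 53.53° − 3.42° = 50.11°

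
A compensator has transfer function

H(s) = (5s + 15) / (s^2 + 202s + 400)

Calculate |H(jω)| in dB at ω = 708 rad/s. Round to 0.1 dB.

Substitute s = j708:
Numerator: 5(j708) + 15 = 15 + j3540
Denominator: (j708)^2 + 202(j708) + 400 = -500864 + j143016
|N| = √(15² + 3540²) ≈ 3540, ∠N ≈ 89.76°
|D| = √(500864² + 143016²) ≈ 5.2088e+05, ∠D ≈ 164.06°
|H| = 3540 / 5.2088e+05 ≈ 0.0067962
Gain = 20 log₁₀(0.0067962) ≈ -43.35 dB

-43.4 dB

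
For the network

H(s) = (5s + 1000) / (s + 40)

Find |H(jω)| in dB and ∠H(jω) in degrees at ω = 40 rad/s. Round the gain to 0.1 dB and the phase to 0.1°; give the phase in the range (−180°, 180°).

Substitute s = j40:
Numerator: 5(j40) + 1000 = 1000 + j200
Denominator: (j40) + 40 = 40 + j40
|N| = √(1000² + 200²) ≈ 1019.8, ∠N ≈ 11.31°
|D| = √(40² + 40²) ≈ 56.569, ∠D ≈ 45.00°
|H| = 1019.8 / 56.569 ≈ 18.028
Gain = 20 log₁₀(18.028) ≈ 25.12 dB
∠H = 11.31° − 45.00° = -33.69°

25.1 dB, -33.7°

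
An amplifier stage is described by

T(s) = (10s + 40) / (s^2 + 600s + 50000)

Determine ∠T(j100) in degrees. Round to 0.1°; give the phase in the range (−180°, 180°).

31.4°

Substitute s = j100:
Numerator: 10(j100) + 40 = 40 + j1000
Denominator: (j100)^2 + 600(j100) + 50000 = 40000 + j60000
|N| = √(40² + 1000²) ≈ 1000.8, ∠N ≈ 87.71°
|D| = √(40000² + 60000²) ≈ 72111, ∠D ≈ 56.31°
∠T = 87.71° − 56.31° = 31.40°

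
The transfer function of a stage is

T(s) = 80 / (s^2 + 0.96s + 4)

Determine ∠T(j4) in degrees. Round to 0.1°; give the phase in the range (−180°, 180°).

-162.3°

At s = jω = j4:
quadratic: (j4)² + 0.96·j4 + 4 = -12 + j3.84 → |·| ≈ 12.599, ∠ ≈ 162.26°
∠T = 0.00° − 162.26° = -162.26°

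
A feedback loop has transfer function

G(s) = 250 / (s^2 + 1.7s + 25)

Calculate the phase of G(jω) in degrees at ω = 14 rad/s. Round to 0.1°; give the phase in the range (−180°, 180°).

-172.1°

At s = jω = j14:
quadratic: (j14)² + 1.7·j14 + 25 = -171 + j23.8 → |·| ≈ 172.65, ∠ ≈ 172.08°
∠G = 0.00° − 172.08° = -172.08°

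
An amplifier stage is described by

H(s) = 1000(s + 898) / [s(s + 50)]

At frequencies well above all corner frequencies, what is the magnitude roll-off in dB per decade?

-20 dB/decade

Each pole contributes −20 dB/decade at high frequency; each zero contributes +20 dB/decade.
Net: 1 zero(s) − 2 pole(s) → -20 dB/decade.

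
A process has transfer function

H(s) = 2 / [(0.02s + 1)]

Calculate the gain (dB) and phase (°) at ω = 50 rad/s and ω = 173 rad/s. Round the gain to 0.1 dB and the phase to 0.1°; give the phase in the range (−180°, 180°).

ω = 50: 3.0 dB, -45.0°; ω = 173: -5.1 dB, -73.9°

At ω = 50 rad/s:
pole (1 + j50·0.02) = 1 + j1 → |·| ≈ 1.4142, ∠ ≈ 45.00°
|H| = 2 · 1 / (1.4142) ≈ 1.4142
Gain = 20 log₁₀(1.4142) ≈ 3.01 dB
∠H = (0°) − (45.00°) = -45.00°

At ω = 173 rad/s:
pole (1 + j173·0.02) = 1 + j3.46 → |·| ≈ 3.6016, ∠ ≈ 73.88°
|H| = 2 · 1 / (3.6016) ≈ 0.55531
Gain = 20 log₁₀(0.55531) ≈ -5.11 dB
∠H = (0°) − (73.88°) = -73.88°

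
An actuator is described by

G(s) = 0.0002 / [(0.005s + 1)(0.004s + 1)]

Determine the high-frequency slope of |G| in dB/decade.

-40 dB/decade

Each pole contributes −20 dB/decade at high frequency; each zero contributes +20 dB/decade.
Net: 0 zero(s) − 2 pole(s) → -40 dB/decade.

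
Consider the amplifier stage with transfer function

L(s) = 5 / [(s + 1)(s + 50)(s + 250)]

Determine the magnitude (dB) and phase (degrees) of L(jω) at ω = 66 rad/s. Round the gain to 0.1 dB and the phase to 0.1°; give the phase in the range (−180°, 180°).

-109.0 dB, -156.8°

At s = jω = j66:
pole (s+1): 1 + j66 → |·| = √(1²+66²) = √4357 ≈ 66.008, ∠ = arctan(66/1) ≈ 89.13°
pole (s+50): 50 + j66 → |·| = √(50²+66²) = √6856 ≈ 82.801, ∠ = arctan(66/50) ≈ 52.85°
pole (s+250): 250 + j66 → |·| = √(250²+66²) = √66856 ≈ 258.57, ∠ = arctan(66/250) ≈ 14.79°
|L| = 5 / 1.4132e+06 ≈ 3.5381e-06
Gain = 20 log₁₀(3.5381e-06) ≈ -109.02 dB
∠L = 0.00° − 156.77° = -156.77°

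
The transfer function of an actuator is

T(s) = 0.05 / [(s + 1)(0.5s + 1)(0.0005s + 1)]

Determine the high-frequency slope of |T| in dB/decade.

Each pole contributes −20 dB/decade at high frequency; each zero contributes +20 dB/decade.
Net: 0 zero(s) − 3 pole(s) → -60 dB/decade.

-60 dB/decade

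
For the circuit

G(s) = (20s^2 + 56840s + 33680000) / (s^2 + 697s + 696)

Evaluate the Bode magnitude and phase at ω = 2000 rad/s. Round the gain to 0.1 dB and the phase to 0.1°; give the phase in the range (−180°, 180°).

29.2 dB, -48.6°

Substitute s = j2000:
Numerator: 20(j2000)^2 + 56840(j2000) + 33680000 = -46320000 + j113680000
Denominator: (j2000)^2 + 697(j2000) + 696 = -3999304 + j1394000
|N| = √(46320000² + 113680000²) ≈ 1.2275e+08, ∠N ≈ 112.17°
|D| = √(3999304² + 1394000²) ≈ 4.2353e+06, ∠D ≈ 160.78°
|G| = 1.2275e+08 / 4.2353e+06 ≈ 28.983
Gain = 20 log₁₀(28.983) ≈ 29.24 dB
∠G = 112.17° − 160.78° = -48.61°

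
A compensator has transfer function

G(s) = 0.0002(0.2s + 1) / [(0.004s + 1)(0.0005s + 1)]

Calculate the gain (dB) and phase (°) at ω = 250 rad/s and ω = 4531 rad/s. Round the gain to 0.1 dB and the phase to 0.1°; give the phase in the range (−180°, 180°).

ω = 250: -43.1 dB, 36.7°; ω = 4531: -47.9 dB, -63.1°

At ω = 250 rad/s:
zero (1 + j250·0.2) = 1 + j50 → |·| ≈ 50.01, ∠ ≈ 88.85°
pole (1 + j250·0.004) = 1 + j1 → |·| ≈ 1.4142, ∠ ≈ 45.00°
pole (1 + j250·0.0005) = 1 + j0.125 → |·| ≈ 1.0078, ∠ ≈ 7.13°
|G| = 0.0002 · 50.01 / (1.4142 · 1.0078) ≈ 0.0070178
Gain = 20 log₁₀(0.0070178) ≈ -43.08 dB
∠G = (88.85°) − (45.00° + 7.13°) = 36.72°

At ω = 4531 rad/s:
zero (1 + j4531·0.2) = 1 + j906.2 → |·| ≈ 906.2, ∠ ≈ 89.94°
pole (1 + j4531·0.004) = 1 + j18.124 → |·| ≈ 18.152, ∠ ≈ 86.84°
pole (1 + j4531·0.0005) = 1 + j2.2655 → |·| ≈ 2.4764, ∠ ≈ 66.18°
|G| = 0.0002 · 906.2 / (18.152 · 2.4764) ≈ 0.0040319
Gain = 20 log₁₀(0.0040319) ≈ -47.89 dB
∠G = (89.94°) − (86.84° + 66.18°) = -63.08°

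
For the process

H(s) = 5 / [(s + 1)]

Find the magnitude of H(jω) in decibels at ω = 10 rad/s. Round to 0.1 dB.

At ω = 10 rad/s:
pole (1 + j10·1) = 1 + j10 → |·| ≈ 10.05, ∠ ≈ 84.29°
|H| = 5 · 1 / (10.05) ≈ 0.49751
Gain = 20 log₁₀(0.49751) ≈ -6.06 dB

-6.1 dB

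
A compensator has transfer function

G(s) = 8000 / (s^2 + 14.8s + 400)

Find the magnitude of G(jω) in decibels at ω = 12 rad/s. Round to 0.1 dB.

At s = jω = j12:
quadratic: (j12)² + 14.8·j12 + 400 = 256 + j177.6 → |·| ≈ 311.57, ∠ ≈ 34.75°
|G| = 8000 / 311.57 ≈ 25.676
Gain = 20 log₁₀(25.676) ≈ 28.19 dB

28.2 dB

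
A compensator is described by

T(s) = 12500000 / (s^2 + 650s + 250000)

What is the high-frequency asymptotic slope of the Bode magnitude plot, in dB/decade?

-40 dB/decade

Each pole contributes −20 dB/decade at high frequency; each zero contributes +20 dB/decade.
Net: 0 zero(s) − 2 pole(s) → -40 dB/decade.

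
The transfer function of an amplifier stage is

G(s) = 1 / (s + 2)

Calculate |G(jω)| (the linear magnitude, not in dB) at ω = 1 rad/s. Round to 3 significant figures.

0.447

Substitute s = j1:
Numerator: 1 = 1 + j0
Denominator: (j1) + 2 = 2 + j1
|N| = √(1² + 0²) ≈ 1, ∠N ≈ 0.00°
|D| = √(2² + 1²) ≈ 2.2361, ∠D ≈ 26.57°
|G| = 1 / 2.2361 ≈ 0.44721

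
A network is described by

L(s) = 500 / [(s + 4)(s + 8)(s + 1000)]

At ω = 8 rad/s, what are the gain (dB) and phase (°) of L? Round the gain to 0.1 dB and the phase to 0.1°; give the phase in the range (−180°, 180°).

-46.1 dB, -108.9°

At s = jω = j8:
pole (s+4): 4 + j8 → |·| = √(4²+8²) = √80 ≈ 8.9443, ∠ = arctan(8/4) ≈ 63.43°
pole (s+8): 8 + j8 → |·| = √(8²+8²) = √128 ≈ 11.314, ∠ = arctan(8/8) ≈ 45.00°
pole (s+1000): 1000 + j8 → |·| = √(1000²+8²) = √1000064 ≈ 1000, ∠ = arctan(8/1000) ≈ 0.46°
|L| = 500 / 1.012e+05 ≈ 0.0049407
Gain = 20 log₁₀(0.0049407) ≈ -46.12 dB
∠L = 0.00° − 108.89° = -108.89°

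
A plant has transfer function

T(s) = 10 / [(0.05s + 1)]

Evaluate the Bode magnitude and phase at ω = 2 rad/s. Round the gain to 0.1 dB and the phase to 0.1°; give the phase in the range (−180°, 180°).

20.0 dB, -5.7°

At ω = 2 rad/s:
pole (1 + j2·0.05) = 1 + j0.1 → |·| ≈ 1.005, ∠ ≈ 5.71°
|T| = 10 · 1 / (1.005) ≈ 9.9502
Gain = 20 log₁₀(9.9502) ≈ 19.96 dB
∠T = (0°) − (5.71°) = -5.71°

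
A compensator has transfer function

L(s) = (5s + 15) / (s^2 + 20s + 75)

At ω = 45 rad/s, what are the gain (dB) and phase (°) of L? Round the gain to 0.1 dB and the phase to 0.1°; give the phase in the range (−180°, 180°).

Substitute s = j45:
Numerator: 5(j45) + 15 = 15 + j225
Denominator: (j45)^2 + 20(j45) + 75 = -1950 + j900
|N| = √(15² + 225²) ≈ 225.5, ∠N ≈ 86.19°
|D| = √(1950² + 900²) ≈ 2147.7, ∠D ≈ 155.22°
|L| = 225.5 / 2147.7 ≈ 0.105
Gain = 20 log₁₀(0.105) ≈ -19.58 dB
∠L = 86.19° − 155.22° = -69.03°

-19.6 dB, -69.0°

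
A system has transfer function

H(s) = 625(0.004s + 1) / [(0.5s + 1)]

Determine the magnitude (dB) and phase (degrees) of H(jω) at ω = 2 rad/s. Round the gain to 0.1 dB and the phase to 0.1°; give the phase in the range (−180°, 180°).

52.9 dB, -44.5°

At ω = 2 rad/s:
zero (1 + j2·0.004) = 1 + j0.008 → |·| ≈ 1, ∠ ≈ 0.46°
pole (1 + j2·0.5) = 1 + j1 → |·| ≈ 1.4142, ∠ ≈ 45.00°
|H| = 625 · 1 / (1.4142) ≈ 441.95
Gain = 20 log₁₀(441.95) ≈ 52.91 dB
∠H = (0.46°) − (45.00°) = -44.54°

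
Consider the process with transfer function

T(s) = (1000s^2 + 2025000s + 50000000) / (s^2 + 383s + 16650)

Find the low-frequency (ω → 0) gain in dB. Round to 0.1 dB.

69.6 dB

T(0) = 50000000 / 16650 ≈ 3003
20 log₁₀(3003) ≈ 69.55 dB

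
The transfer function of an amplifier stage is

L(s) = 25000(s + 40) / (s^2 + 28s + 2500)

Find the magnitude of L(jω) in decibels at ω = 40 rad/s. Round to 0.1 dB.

At s = jω = j40:
zero (s+40): 40 + j40 → |·| = √(40²+40²) = √3200 ≈ 56.569, ∠ = arctan(40/40) ≈ 45.00°
quadratic: (j40)² + 28·j40 + 2500 = 900 + j1120 → |·| ≈ 1436.8, ∠ ≈ 51.22°
|L| = 25000 · 56.569 / 1436.8 ≈ 984.29
Gain = 20 log₁₀(984.29) ≈ 59.86 dB

59.9 dB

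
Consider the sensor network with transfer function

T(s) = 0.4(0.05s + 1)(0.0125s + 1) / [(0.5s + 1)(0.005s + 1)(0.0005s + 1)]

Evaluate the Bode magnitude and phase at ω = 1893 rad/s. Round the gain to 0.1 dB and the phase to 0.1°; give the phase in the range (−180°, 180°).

-22.8 dB, -40.4°

At ω = 1893 rad/s:
zero (1 + j1893·0.05) = 1 + j94.65 → |·| ≈ 94.655, ∠ ≈ 89.39°
zero (1 + j1893·0.0125) = 1 + j23.6625 → |·| ≈ 23.684, ∠ ≈ 87.58°
pole (1 + j1893·0.5) = 1 + j946.5 → |·| ≈ 946.5, ∠ ≈ 89.94°
pole (1 + j1893·0.005) = 1 + j9.465 → |·| ≈ 9.5177, ∠ ≈ 83.97°
pole (1 + j1893·0.0005) = 1 + j0.9465 → |·| ≈ 1.3769, ∠ ≈ 43.43°
|T| = 0.4 · 94.655 · 23.684 / (946.5 · 9.5177 · 1.3769) ≈ 0.072294
Gain = 20 log₁₀(0.072294) ≈ -22.82 dB
∠T = (89.39° + 87.58°) − (89.94° + 83.97° + 43.43°) = -40.37°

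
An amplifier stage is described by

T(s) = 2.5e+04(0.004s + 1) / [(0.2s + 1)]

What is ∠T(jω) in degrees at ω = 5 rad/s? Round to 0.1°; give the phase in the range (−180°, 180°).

At ω = 5 rad/s:
zero (1 + j5·0.004) = 1 + j0.02 → |·| ≈ 1.0002, ∠ ≈ 1.15°
pole (1 + j5·0.2) = 1 + j1 → |·| ≈ 1.4142, ∠ ≈ 45.00°
∠T = (1.15°) − (45.00°) = -43.85°

-43.9°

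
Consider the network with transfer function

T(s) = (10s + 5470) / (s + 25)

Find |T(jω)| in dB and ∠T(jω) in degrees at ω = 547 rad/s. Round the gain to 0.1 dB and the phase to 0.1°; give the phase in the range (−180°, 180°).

23.0 dB, -42.4°

Substitute s = j547:
Numerator: 10(j547) + 5470 = 5470 + j5470
Denominator: (j547) + 25 = 25 + j547
|N| = √(5470² + 5470²) ≈ 7735.7, ∠N ≈ 45.00°
|D| = √(25² + 547²) ≈ 547.57, ∠D ≈ 87.38°
|T| = 7735.7 / 547.57 ≈ 14.127
Gain = 20 log₁₀(14.127) ≈ 23.00 dB
∠T = 45.00° − 87.38° = -42.38°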